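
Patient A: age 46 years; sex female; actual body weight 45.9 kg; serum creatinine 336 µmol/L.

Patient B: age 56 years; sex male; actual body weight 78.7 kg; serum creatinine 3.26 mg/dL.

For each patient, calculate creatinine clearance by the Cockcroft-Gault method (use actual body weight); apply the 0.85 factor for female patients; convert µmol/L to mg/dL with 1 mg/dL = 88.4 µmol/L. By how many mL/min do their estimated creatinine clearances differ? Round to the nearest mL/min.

Patient A: SCr = 336 / 88.4 = 3.801 mg/dL
Patient A: CrCl = (140 − 46) × 45.9 / (72 × 3.801) × 0.85 = 4314.6 / 273.67 × 0.85 ≈ 13.4 mL/min
Patient B: CrCl = (140 − 56) × 78.7 / (72 × 3.26) = 6610.8 / 234.72 ≈ 28.2 mL/min
|13.4 − 28.2| = 14.8 mL/min

15 mL/min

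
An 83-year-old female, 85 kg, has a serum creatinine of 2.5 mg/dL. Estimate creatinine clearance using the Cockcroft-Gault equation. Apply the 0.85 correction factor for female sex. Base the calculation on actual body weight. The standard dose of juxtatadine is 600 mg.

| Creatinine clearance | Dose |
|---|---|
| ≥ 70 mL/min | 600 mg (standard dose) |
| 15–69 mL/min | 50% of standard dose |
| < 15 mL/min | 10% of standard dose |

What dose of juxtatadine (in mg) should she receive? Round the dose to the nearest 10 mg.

CrCl = (140 − 83) × 85 / (72 × 2.5) × 0.85 = 4845.0 / 180.00 × 0.85 ≈ 22.9 mL/min
CrCl ≈ 23 mL/min → bracket 15–69 mL/min.
50% of 600 mg = 300 mg

300 mg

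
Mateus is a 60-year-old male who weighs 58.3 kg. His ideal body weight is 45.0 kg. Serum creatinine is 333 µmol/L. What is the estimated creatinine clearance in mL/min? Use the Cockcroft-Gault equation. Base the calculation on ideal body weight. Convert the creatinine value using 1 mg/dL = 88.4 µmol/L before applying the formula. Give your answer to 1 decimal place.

13.3 mL/min

SCr = 333 / 88.4 = 3.767 mg/dL
CrCl = (140 − 60) × 45 / (72 × 3.767) = 3600.0 / 271.22 ≈ 13.3 mL/min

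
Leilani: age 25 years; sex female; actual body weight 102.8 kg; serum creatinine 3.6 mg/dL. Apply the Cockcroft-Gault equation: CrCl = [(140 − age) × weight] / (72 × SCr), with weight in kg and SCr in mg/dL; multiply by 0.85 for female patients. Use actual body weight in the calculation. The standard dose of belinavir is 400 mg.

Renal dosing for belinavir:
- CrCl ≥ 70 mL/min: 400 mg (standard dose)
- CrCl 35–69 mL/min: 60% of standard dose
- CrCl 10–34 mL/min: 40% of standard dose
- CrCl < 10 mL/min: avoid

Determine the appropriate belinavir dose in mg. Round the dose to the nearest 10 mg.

240 mg

CrCl = (140 − 25) × 102.8 / (72 × 3.6) × 0.85 = 11822.0 / 259.20 × 0.85 ≈ 38.8 mL/min
CrCl ≈ 39 mL/min → bracket 35–69 mL/min.
60% of 400 mg = 240 mg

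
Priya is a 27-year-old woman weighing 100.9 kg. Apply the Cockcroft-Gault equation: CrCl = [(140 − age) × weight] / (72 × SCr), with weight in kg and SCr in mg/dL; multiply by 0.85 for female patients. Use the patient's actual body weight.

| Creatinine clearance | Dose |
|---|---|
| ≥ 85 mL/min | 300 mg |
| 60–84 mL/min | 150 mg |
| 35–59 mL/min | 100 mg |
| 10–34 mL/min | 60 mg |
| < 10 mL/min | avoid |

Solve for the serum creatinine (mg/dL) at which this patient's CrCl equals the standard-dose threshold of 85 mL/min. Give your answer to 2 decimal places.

1.58 mg/dL

Standard dose requires CrCl ≥ 85 mL/min.
Set (140 − 27) × 100.9 × 0.85 / (72 × SCr) = 85
SCr = (140 − 27) × 100.9 × 0.85 / (72 × 85) = 1.584 mg/dL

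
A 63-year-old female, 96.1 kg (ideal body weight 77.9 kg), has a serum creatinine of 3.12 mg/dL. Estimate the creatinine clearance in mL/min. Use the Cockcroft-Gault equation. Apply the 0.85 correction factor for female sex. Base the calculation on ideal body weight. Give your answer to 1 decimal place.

CrCl = (140 − 63) × 77.9 / (72 × 3.12) × 0.85 = 5998.3 / 224.64 × 0.85 ≈ 22.7 mL/min

22.7 mL/min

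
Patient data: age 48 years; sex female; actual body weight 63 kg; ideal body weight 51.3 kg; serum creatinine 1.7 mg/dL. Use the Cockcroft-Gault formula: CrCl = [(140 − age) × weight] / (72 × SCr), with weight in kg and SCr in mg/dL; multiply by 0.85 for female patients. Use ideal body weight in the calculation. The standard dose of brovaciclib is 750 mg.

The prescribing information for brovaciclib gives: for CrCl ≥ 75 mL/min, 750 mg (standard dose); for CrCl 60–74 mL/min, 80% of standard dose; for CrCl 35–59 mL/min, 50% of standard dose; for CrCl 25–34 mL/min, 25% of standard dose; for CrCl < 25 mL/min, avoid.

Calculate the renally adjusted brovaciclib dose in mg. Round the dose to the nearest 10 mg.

190 mg

CrCl = (140 − 48) × 51.3 / (72 × 1.7) × 0.85 = 4719.6 / 122.40 × 0.85 ≈ 32.8 mL/min
CrCl ≈ 33 mL/min → bracket 25–34 mL/min.
25% of 750 mg = 187.5 mg → 190 mg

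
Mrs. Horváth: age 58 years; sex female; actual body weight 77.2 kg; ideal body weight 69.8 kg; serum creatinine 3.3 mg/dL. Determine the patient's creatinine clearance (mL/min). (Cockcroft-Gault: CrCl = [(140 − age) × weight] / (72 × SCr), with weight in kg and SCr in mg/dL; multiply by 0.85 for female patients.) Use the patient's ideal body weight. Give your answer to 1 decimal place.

20.5 mL/min

CrCl = (140 − 58) × 69.8 / (72 × 3.3) × 0.85 = 5723.6 / 237.60 × 0.85 ≈ 20.5 mL/min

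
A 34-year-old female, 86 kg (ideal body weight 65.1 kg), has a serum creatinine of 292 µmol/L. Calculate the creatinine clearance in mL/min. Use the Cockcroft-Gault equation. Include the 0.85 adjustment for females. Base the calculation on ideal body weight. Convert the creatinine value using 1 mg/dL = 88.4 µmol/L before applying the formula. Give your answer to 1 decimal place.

SCr = 292 / 88.4 = 3.303 mg/dL
CrCl = (140 − 34) × 65.1 / (72 × 3.303) × 0.85 = 6900.6 / 237.82 × 0.85 ≈ 24.7 mL/min

24.7 mL/min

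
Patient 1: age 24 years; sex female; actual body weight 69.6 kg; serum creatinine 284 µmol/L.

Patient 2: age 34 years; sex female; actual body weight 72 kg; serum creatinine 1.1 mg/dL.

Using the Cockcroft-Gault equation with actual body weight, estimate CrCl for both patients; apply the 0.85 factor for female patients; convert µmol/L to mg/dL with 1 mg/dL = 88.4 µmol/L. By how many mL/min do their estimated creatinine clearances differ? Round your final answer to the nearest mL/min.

52 mL/min

Patient 1: SCr = 284 / 88.4 = 3.213 mg/dL
Patient 1: CrCl = (140 − 24) × 69.6 / (72 × 3.213) × 0.85 = 8073.6 / 231.34 × 0.85 ≈ 29.7 mL/min
Patient 2: CrCl = (140 − 34) × 72 / (72 × 1.1) × 0.85 = 7632.0 / 79.20 × 0.85 ≈ 81.9 mL/min
|29.7 − 81.9| = 52.2 mL/min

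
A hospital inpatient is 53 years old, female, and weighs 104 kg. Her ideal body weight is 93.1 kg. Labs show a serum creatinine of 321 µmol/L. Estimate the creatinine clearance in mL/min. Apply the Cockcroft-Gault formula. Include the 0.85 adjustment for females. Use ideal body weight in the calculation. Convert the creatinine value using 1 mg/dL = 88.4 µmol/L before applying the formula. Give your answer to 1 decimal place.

26.3 mL/min

SCr = 321 / 88.4 = 3.631 mg/dL
CrCl = (140 − 53) × 93.1 / (72 × 3.631) × 0.85 = 8099.7 / 261.43 × 0.85 ≈ 26.3 mL/min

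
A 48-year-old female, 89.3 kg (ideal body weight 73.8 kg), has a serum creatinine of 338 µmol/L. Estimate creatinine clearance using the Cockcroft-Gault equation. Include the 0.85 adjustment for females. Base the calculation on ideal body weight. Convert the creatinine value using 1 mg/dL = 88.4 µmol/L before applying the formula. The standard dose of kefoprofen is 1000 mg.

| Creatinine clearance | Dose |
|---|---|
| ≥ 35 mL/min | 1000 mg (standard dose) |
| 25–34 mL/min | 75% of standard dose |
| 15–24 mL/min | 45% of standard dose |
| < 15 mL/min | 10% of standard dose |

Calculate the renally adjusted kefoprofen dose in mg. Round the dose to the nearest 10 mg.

450 mg

SCr = 338 / 88.4 = 3.824 mg/dL
CrCl = (140 − 48) × 73.8 / (72 × 3.824) × 0.85 = 6789.6 / 275.33 × 0.85 ≈ 21.0 mL/min
CrCl ≈ 21 mL/min → bracket 15–24 mL/min.
45% of 1000 mg = 450 mg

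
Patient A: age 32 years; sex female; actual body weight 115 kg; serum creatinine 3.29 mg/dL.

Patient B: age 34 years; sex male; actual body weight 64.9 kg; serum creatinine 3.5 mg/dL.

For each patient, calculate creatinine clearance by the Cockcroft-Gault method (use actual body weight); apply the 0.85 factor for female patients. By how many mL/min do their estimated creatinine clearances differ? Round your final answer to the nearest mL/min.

17 mL/min

Patient A: CrCl = (140 − 32) × 115 / (72 × 3.29) × 0.85 = 12420.0 / 236.88 × 0.85 ≈ 44.6 mL/min
Patient B: CrCl = (140 − 34) × 64.9 / (72 × 3.5) = 6879.4 / 252.00 ≈ 27.3 mL/min
|44.6 − 27.3| = 17.3 mL/min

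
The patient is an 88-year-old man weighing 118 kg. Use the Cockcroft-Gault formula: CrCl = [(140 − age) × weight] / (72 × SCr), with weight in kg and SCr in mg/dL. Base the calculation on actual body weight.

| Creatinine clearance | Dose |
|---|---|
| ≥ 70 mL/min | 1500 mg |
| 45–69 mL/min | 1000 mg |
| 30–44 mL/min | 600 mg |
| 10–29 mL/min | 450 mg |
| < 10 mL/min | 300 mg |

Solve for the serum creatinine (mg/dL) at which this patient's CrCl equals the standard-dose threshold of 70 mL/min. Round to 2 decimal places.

1.22 mg/dL

Standard dose requires CrCl ≥ 70 mL/min.
Set (140 − 88) × 118 / (72 × SCr) = 70
SCr = (140 − 88) × 118 / (72 × 70) = 1.217 mg/dL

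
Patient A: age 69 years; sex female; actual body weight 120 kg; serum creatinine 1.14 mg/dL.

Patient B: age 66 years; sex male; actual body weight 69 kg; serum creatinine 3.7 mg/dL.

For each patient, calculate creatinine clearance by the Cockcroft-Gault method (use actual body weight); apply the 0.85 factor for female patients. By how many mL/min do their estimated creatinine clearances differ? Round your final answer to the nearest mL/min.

Patient A: CrCl = (140 − 69) × 120 / (72 × 1.14) × 0.85 = 8520.0 / 82.08 × 0.85 ≈ 88.2 mL/min
Patient B: CrCl = (140 − 66) × 69 / (72 × 3.7) = 5106.0 / 266.40 ≈ 19.2 mL/min
|88.2 − 19.2| = 69.0 mL/min

69 mL/min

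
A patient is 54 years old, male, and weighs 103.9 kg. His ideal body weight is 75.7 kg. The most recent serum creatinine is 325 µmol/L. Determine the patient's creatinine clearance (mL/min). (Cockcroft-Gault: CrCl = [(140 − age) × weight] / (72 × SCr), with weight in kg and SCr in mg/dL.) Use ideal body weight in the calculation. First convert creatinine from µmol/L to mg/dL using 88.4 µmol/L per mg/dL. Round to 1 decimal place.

SCr = 325 / 88.4 = 3.676 mg/dL
CrCl = (140 − 54) × 75.7 / (72 × 3.676) = 6510.2 / 264.67 ≈ 24.6 mL/min

24.6 mL/min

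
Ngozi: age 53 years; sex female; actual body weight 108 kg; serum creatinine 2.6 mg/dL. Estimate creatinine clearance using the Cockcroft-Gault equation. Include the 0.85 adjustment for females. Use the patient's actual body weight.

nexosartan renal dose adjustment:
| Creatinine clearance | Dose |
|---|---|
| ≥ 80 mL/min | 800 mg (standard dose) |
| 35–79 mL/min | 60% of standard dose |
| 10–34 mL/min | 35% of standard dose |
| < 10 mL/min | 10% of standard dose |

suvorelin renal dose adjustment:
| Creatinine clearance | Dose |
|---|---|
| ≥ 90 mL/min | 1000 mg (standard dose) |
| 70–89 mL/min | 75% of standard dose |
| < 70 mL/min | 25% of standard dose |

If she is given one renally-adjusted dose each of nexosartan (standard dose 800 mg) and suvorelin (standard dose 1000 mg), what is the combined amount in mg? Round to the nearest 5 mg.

CrCl = (140 − 53) × 108 / (72 × 2.6) × 0.85 = 9396.0 / 187.20 × 0.85 ≈ 42.7 mL/min
CrCl ≈ 43 mL/min.
nexosartan: 35–79 mL/min → 60% of 800 mg = 480 mg.
suvorelin: < 70 mL/min → 25% of 1000 mg = 250 mg.
Total = 480 + 250 = 730 mg.

730 mg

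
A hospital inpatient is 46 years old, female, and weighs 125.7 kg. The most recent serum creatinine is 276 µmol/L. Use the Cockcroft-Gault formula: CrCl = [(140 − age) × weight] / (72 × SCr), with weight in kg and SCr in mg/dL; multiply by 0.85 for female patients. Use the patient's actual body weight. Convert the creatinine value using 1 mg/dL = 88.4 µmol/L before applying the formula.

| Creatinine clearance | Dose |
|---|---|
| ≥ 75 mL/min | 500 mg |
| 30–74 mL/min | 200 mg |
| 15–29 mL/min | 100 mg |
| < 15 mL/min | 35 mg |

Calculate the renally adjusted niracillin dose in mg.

SCr = 276 / 88.4 = 3.122 mg/dL
CrCl = (140 − 46) × 125.7 / (72 × 3.122) × 0.85 = 11815.8 / 224.78 × 0.85 ≈ 44.7 mL/min
CrCl ≈ 45 mL/min → bracket 30–74 mL/min.
Dose for this bracket: 200 mg.

200 mg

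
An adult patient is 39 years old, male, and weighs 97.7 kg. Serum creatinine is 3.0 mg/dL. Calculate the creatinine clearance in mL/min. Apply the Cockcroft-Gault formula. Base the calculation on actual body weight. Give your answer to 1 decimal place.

CrCl = (140 − 39) × 97.7 / (72 × 3) = 9867.7 / 216.00 ≈ 45.7 mL/min

45.7 mL/min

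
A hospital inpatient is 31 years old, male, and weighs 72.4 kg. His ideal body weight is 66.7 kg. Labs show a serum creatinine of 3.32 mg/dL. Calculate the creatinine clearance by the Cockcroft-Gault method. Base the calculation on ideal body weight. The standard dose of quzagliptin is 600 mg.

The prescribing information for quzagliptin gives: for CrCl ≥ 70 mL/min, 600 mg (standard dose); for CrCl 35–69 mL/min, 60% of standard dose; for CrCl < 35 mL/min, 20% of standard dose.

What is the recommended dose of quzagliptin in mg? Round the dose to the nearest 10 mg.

CrCl = (140 − 31) × 66.7 / (72 × 3.32) = 7270.3 / 239.04 ≈ 30.4 mL/min
CrCl ≈ 30 mL/min → bracket < 35 mL/min.
20% of 600 mg = 120 mg

120 mg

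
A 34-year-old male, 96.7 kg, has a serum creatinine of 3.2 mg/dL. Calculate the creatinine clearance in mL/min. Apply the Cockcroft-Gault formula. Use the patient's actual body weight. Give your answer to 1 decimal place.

44.5 mL/min

CrCl = (140 − 34) × 96.7 / (72 × 3.2) = 10250.2 / 230.40 ≈ 44.5 mL/min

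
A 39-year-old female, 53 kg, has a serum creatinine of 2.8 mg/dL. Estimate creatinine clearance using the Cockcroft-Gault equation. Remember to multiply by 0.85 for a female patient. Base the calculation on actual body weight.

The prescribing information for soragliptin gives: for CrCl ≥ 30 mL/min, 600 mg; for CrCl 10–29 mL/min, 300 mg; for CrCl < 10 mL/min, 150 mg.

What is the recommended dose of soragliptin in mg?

300 mg

CrCl = (140 − 39) × 53 / (72 × 2.8) × 0.85 = 5353.0 / 201.60 × 0.85 ≈ 22.6 mL/min
CrCl ≈ 23 mL/min → bracket 10–29 mL/min.
Dose for this bracket: 300 mg.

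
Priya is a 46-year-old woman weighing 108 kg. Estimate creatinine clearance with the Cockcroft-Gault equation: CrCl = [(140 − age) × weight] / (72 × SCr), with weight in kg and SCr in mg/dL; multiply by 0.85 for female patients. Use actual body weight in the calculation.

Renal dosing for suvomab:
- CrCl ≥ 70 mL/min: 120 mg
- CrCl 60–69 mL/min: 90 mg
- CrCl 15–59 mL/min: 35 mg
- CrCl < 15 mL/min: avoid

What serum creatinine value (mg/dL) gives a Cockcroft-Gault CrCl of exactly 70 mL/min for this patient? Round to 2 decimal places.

1.71 mg/dL

Standard dose requires CrCl ≥ 70 mL/min.
Set (140 − 46) × 108 × 0.85 / (72 × SCr) = 70
SCr = (140 − 46) × 108 × 0.85 / (72 × 70) = 1.712 mg/dL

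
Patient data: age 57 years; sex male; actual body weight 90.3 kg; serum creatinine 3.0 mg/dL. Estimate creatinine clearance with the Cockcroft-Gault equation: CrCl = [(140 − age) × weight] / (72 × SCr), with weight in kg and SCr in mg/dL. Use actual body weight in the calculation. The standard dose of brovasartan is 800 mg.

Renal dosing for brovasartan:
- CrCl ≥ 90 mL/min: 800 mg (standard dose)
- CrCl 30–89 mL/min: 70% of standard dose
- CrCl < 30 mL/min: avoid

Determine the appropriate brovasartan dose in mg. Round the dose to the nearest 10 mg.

CrCl = (140 − 57) × 90.3 / (72 × 3) = 7494.9 / 216.00 ≈ 34.7 mL/min
CrCl ≈ 35 mL/min → bracket 30–89 mL/min.
70% of 800 mg = 560 mg

560 mg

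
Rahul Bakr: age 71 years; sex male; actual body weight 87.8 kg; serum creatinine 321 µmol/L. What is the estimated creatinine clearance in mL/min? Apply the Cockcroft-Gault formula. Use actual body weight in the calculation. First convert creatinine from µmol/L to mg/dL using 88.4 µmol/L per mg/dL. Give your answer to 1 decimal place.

SCr = 321 / 88.4 = 3.631 mg/dL
CrCl = (140 − 71) × 87.8 / (72 × 3.631) = 6058.2 / 261.43 ≈ 23.2 mL/min

23.2 mL/min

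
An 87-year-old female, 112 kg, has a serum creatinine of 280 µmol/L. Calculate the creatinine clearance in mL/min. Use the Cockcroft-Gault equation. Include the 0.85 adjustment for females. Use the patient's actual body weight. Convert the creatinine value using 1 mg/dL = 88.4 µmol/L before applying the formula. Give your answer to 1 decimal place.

22.1 mL/min

SCr = 280 / 88.4 = 3.167 mg/dL
CrCl = (140 − 87) × 112 / (72 × 3.167) × 0.85 = 5936.0 / 228.02 × 0.85 ≈ 22.1 mL/min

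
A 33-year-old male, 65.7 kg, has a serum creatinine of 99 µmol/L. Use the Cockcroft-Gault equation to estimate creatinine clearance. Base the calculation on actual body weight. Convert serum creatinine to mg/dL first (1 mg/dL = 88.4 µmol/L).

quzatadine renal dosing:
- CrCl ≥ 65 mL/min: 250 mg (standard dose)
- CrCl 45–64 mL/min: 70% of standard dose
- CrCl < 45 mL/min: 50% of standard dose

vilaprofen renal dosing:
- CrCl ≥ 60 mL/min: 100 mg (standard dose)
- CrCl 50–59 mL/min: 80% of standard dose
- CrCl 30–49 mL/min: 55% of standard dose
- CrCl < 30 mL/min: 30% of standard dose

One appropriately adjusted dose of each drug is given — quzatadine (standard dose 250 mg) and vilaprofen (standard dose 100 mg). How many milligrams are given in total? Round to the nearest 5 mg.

350 mg

SCr = 99 / 88.4 = 1.12 mg/dL
CrCl = (140 − 33) × 65.7 / (72 × 1.12) = 7029.9 / 80.64 ≈ 87.2 mL/min
CrCl ≈ 87 mL/min.
quzatadine: ≥ 65 mL/min → 100% of 250 mg = 250 mg.
vilaprofen: ≥ 60 mL/min → 100% of 100 mg = 100 mg.
Total = 250 + 100 = 350 mg.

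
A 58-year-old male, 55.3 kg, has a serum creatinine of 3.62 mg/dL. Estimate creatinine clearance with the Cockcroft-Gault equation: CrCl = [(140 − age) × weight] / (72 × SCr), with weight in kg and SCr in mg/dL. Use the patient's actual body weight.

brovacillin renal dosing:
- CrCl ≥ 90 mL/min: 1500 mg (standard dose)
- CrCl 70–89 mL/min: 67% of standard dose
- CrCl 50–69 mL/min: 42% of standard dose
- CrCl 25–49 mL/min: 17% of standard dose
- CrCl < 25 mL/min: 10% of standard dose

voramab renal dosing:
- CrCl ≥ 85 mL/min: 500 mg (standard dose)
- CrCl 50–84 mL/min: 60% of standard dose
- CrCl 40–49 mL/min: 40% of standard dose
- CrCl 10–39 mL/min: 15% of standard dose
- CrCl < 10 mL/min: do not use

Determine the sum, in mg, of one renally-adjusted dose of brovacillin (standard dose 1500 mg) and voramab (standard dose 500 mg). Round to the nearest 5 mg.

CrCl = (140 − 58) × 55.3 / (72 × 3.62) = 4534.6 / 260.64 ≈ 17.4 mL/min
CrCl ≈ 17 mL/min.
brovacillin: < 25 mL/min → 10% of 1500 mg = 150 mg.
voramab: 10–39 mL/min → 15% of 500 mg = 75 mg.
Total = 150 + 75 = 225 mg.

225 mg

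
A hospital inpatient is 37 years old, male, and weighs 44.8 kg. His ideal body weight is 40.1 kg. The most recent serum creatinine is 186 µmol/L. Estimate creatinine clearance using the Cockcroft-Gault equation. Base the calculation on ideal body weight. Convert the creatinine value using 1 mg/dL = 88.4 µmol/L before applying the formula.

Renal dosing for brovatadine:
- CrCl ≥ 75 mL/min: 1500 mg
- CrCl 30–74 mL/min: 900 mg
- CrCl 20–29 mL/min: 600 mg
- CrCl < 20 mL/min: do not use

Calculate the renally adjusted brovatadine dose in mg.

600 mg

SCr = 186 / 88.4 = 2.104 mg/dL
CrCl = (140 − 37) × 40.1 / (72 × 2.104) = 4130.3 / 151.49 ≈ 27.3 mL/min
CrCl ≈ 27 mL/min → bracket 20–29 mL/min.
Dose for this bracket: 600 mg.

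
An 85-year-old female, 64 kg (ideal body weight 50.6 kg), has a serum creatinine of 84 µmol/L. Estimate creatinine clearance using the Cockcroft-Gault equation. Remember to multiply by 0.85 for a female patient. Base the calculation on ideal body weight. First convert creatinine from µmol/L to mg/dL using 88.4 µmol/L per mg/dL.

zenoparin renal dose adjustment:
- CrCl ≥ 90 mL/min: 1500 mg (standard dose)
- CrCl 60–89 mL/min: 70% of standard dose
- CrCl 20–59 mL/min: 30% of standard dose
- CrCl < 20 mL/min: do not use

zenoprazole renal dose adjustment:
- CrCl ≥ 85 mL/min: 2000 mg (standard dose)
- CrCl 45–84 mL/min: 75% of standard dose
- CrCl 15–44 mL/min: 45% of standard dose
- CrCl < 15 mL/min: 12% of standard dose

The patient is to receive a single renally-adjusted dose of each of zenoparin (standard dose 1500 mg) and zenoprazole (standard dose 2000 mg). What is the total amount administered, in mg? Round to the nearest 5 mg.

1350 mg

SCr = 84 / 88.4 = 0.95 mg/dL
CrCl = (140 − 85) × 50.6 / (72 × 0.95) × 0.85 = 2783.0 / 68.40 × 0.85 ≈ 34.6 mL/min
CrCl ≈ 35 mL/min.
zenoparin: 20–59 mL/min → 30% of 1500 mg = 450 mg.
zenoprazole: 15–44 mL/min → 45% of 2000 mg = 900 mg.
Total = 450 + 900 = 1350 mg.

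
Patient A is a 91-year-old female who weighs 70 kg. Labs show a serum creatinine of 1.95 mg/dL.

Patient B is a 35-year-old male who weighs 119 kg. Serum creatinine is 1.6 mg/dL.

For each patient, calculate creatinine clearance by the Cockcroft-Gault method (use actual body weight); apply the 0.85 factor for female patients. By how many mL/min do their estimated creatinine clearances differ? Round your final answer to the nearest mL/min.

88 mL/min

Patient A: CrCl = (140 − 91) × 70 / (72 × 1.95) × 0.85 = 3430.0 / 140.40 × 0.85 ≈ 20.8 mL/min
Patient B: CrCl = (140 − 35) × 119 / (72 × 1.6) = 12495.0 / 115.20 ≈ 108.5 mL/min
|20.8 − 108.5| = 87.7 mL/min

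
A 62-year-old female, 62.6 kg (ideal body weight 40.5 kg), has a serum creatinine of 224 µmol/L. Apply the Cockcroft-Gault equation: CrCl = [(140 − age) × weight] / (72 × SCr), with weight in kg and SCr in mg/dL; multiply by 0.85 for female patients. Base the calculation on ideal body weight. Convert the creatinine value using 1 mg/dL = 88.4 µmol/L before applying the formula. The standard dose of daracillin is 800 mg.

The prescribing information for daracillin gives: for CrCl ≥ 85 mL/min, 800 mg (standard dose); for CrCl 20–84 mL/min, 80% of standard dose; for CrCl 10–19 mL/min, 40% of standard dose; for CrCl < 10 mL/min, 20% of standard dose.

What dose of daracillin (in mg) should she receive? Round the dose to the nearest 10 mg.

SCr = 224 / 88.4 = 2.534 mg/dL
CrCl = (140 − 62) × 40.5 / (72 × 2.534) × 0.85 = 3159.0 / 182.45 × 0.85 ≈ 14.7 mL/min
CrCl ≈ 15 mL/min → bracket 10–19 mL/min.
40% of 800 mg = 320 mg

320 mg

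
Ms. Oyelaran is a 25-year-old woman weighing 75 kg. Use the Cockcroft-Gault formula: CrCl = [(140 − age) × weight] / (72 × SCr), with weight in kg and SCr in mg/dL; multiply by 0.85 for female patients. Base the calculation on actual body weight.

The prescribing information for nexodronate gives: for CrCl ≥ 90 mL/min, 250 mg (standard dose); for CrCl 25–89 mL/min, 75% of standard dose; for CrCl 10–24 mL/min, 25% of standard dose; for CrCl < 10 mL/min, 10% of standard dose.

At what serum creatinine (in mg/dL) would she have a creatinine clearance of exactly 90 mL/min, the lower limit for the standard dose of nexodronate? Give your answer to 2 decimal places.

Standard dose requires CrCl ≥ 90 mL/min.
Set (140 − 25) × 75 × 0.85 / (72 × SCr) = 90
SCr = (140 − 25) × 75 × 0.85 / (72 × 90) = 1.131 mg/dL

1.13 mg/dL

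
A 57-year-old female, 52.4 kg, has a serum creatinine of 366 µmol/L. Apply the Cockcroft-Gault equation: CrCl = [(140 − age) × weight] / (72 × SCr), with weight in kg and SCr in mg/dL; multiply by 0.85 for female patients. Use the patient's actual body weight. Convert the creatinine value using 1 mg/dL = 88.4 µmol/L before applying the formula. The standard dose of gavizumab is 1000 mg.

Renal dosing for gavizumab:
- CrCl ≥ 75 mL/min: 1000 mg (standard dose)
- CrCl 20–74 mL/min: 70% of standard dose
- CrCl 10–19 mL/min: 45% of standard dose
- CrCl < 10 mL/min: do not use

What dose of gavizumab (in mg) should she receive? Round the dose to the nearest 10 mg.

450 mg

SCr = 366 / 88.4 = 4.14 mg/dL
CrCl = (140 − 57) × 52.4 / (72 × 4.14) × 0.85 = 4349.2 / 298.08 × 0.85 ≈ 12.4 mL/min
CrCl ≈ 12 mL/min → bracket 10–19 mL/min.
45% of 1000 mg = 450 mg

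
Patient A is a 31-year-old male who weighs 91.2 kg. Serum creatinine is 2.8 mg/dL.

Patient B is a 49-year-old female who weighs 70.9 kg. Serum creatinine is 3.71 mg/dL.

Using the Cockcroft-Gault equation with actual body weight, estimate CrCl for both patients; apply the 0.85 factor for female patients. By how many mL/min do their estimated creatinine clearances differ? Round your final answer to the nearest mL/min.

29 mL/min

Patient A: CrCl = (140 − 31) × 91.2 / (72 × 2.8) = 9940.8 / 201.60 ≈ 49.3 mL/min
Patient B: CrCl = (140 − 49) × 70.9 / (72 × 3.71) × 0.85 = 6451.9 / 267.12 × 0.85 ≈ 20.5 mL/min
|49.3 − 20.5| = 28.8 mL/min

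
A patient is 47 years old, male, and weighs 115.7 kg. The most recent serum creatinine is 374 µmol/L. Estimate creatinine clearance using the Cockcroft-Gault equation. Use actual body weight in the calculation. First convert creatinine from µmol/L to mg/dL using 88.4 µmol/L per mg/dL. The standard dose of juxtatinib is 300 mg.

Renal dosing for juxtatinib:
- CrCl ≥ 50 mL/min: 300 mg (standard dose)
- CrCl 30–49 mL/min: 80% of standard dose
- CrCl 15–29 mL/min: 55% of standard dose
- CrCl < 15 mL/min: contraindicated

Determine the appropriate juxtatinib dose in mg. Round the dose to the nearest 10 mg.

SCr = 374 / 88.4 = 4.231 mg/dL
CrCl = (140 − 47) × 115.7 / (72 × 4.231) = 10760.1 / 304.63 ≈ 35.3 mL/min
CrCl ≈ 35 mL/min → bracket 30–49 mL/min.
80% of 300 mg = 240 mg

240 mg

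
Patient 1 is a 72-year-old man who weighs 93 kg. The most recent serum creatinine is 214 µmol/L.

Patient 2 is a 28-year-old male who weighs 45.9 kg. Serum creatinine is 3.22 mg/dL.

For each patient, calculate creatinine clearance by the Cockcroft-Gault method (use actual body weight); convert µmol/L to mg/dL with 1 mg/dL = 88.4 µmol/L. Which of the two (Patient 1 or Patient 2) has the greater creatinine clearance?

Patient 1

Patient 1: SCr = 214 / 88.4 = 2.421 mg/dL
Patient 1: CrCl = (140 − 72) × 93 / (72 × 2.421) = 6324.0 / 174.31 ≈ 36.3 mL/min
Patient 2: CrCl = (140 − 28) × 45.9 / (72 × 3.22) = 5140.8 / 231.84 ≈ 22.2 mL/min
36.3 vs 22.2 mL/min → Patient 1 is higher.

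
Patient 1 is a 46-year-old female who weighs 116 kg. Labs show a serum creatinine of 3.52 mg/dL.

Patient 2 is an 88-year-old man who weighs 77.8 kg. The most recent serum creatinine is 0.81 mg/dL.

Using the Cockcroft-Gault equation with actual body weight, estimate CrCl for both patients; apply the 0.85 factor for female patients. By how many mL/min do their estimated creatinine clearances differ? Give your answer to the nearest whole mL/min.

Patient 1: CrCl = (140 − 46) × 116 / (72 × 3.52) × 0.85 = 10904.0 / 253.44 × 0.85 ≈ 36.6 mL/min
Patient 2: CrCl = (140 − 88) × 77.8 / (72 × 0.81) = 4045.6 / 58.32 ≈ 69.4 mL/min
|36.6 − 69.4| = 32.8 mL/min

33 mL/min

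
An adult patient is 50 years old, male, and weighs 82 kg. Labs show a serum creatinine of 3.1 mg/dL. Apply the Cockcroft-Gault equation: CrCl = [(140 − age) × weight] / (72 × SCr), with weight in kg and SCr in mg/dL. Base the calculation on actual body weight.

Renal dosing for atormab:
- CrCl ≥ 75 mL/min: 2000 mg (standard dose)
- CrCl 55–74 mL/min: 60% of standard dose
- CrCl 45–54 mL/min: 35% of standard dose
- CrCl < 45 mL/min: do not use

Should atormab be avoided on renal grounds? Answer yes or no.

CrCl = (140 − 50) × 82 / (72 × 3.1) = 7380.0 / 223.20 ≈ 33.1 mL/min
CrCl ≈ 33 mL/min, which is < 45 mL/min.

yes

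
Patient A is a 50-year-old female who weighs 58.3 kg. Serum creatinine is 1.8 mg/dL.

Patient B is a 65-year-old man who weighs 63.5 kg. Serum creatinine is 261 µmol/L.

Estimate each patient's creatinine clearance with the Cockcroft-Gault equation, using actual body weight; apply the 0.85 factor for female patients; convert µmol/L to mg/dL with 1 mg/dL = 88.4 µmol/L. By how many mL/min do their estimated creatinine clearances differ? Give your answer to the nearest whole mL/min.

Patient A: CrCl = (140 − 50) × 58.3 / (72 × 1.8) × 0.85 = 5247.0 / 129.60 × 0.85 ≈ 34.4 mL/min
Patient B: SCr = 261 / 88.4 = 2.952 mg/dL
Patient B: CrCl = (140 − 65) × 63.5 / (72 × 2.952) = 4762.5 / 212.54 ≈ 22.4 mL/min
|34.4 − 22.4| = 12.0 mL/min

12 mL/min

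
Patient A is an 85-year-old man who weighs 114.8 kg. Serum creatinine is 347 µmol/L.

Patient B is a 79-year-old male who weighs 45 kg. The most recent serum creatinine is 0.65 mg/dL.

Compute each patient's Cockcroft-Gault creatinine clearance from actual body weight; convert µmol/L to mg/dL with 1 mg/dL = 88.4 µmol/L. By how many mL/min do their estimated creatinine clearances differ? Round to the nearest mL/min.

Patient A: SCr = 347 / 88.4 = 3.925 mg/dL
Patient A: CrCl = (140 − 85) × 114.8 / (72 × 3.925) = 6314.0 / 282.60 ≈ 22.3 mL/min
Patient B: CrCl = (140 − 79) × 45 / (72 × 0.65) = 2745.0 / 46.80 ≈ 58.7 mL/min
|22.3 − 58.7| = 36.4 mL/min

36 mL/min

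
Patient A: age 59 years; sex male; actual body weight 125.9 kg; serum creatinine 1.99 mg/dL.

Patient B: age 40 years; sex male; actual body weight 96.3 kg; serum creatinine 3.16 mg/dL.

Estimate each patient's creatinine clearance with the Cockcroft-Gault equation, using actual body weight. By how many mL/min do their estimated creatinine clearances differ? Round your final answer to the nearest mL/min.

Patient A: CrCl = (140 − 59) × 125.9 / (72 × 1.99) = 10197.9 / 143.28 ≈ 71.2 mL/min
Patient B: CrCl = (140 − 40) × 96.3 / (72 × 3.16) = 9630.0 / 227.52 ≈ 42.3 mL/min
|71.2 − 42.3| = 28.9 mL/min

29 mL/min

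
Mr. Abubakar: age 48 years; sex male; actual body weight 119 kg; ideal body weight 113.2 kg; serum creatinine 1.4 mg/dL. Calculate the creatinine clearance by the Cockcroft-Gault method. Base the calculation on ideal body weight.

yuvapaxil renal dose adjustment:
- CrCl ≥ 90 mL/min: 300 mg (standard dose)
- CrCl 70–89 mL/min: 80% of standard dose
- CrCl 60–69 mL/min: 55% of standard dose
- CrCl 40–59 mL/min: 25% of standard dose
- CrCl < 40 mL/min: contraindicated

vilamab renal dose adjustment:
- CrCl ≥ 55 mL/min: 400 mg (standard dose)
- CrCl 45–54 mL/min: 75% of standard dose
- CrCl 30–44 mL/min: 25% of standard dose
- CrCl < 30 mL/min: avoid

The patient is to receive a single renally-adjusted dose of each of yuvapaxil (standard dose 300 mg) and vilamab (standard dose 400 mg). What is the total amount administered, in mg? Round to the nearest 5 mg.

CrCl = (140 − 48) × 113.2 / (72 × 1.4) = 10414.4 / 100.80 ≈ 103.3 mL/min
CrCl ≈ 103 mL/min.
yuvapaxil: ≥ 90 mL/min → 100% of 300 mg = 300 mg.
vilamab: ≥ 55 mL/min → 100% of 400 mg = 400 mg.
Total = 300 + 400 = 700 mg.

700 mg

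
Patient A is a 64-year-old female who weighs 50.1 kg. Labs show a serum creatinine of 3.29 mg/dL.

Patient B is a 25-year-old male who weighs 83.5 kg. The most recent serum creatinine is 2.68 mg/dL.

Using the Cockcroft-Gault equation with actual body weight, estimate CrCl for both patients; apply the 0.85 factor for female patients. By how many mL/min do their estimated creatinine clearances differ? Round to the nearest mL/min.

36 mL/min

Patient A: CrCl = (140 − 64) × 50.1 / (72 × 3.29) × 0.85 = 3807.6 / 236.88 × 0.85 ≈ 13.7 mL/min
Patient B: CrCl = (140 − 25) × 83.5 / (72 × 2.68) = 9602.5 / 192.96 ≈ 49.8 mL/min
|13.7 − 49.8| = 36.1 mL/min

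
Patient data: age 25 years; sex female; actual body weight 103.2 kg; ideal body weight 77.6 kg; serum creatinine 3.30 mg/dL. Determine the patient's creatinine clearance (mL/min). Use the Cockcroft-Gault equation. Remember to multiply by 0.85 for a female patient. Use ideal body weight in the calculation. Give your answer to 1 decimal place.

31.9 mL/min

CrCl = (140 − 25) × 77.6 / (72 × 3.3) × 0.85 = 8924.0 / 237.60 × 0.85 ≈ 31.9 mL/min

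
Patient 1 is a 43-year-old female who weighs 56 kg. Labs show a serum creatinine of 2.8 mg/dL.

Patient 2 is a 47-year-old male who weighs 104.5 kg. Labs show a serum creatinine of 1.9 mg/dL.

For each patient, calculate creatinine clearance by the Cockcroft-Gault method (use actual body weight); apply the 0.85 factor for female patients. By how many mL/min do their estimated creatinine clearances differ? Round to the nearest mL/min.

48 mL/min

Patient 1: CrCl = (140 − 43) × 56 / (72 × 2.8) × 0.85 = 5432.0 / 201.60 × 0.85 ≈ 22.9 mL/min
Patient 2: CrCl = (140 − 47) × 104.5 / (72 × 1.9) = 9718.5 / 136.80 ≈ 71.0 mL/min
|22.9 − 71.0| = 48.1 mL/min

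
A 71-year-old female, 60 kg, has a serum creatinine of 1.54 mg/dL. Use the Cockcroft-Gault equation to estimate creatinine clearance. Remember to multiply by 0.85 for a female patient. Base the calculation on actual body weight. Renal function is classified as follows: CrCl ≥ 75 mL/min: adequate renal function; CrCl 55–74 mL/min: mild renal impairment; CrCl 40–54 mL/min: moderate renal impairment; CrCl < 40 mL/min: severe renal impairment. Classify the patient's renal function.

CrCl = (140 − 71) × 60 / (72 × 1.54) × 0.85 = 4140.0 / 110.88 × 0.85 ≈ 31.7 mL/min
32 mL/min falls in the 'severe renal impairment' range.

severe renal impairment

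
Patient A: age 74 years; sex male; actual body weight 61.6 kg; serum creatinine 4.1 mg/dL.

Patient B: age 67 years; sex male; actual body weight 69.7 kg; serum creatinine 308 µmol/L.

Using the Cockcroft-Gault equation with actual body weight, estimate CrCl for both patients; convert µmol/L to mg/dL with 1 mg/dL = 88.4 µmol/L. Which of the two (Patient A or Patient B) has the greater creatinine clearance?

Patient B

Patient A: CrCl = (140 − 74) × 61.6 / (72 × 4.1) = 4065.6 / 295.20 ≈ 13.8 mL/min
Patient B: SCr = 308 / 88.4 = 3.484 mg/dL
Patient B: CrCl = (140 − 67) × 69.7 / (72 × 3.484) = 5088.1 / 250.85 ≈ 20.3 mL/min
13.8 vs 20.3 mL/min → Patient B is higher.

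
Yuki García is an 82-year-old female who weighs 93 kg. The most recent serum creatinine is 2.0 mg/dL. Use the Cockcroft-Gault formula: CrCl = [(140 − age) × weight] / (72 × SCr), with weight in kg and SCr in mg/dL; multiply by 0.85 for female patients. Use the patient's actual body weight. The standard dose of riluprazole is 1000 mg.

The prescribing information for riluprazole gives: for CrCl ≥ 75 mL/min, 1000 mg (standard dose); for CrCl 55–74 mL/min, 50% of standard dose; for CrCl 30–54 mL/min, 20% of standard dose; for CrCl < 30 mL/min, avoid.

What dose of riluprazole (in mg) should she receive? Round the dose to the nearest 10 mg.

200 mg

CrCl = (140 − 82) × 93 / (72 × 2) × 0.85 = 5394.0 / 144.00 × 0.85 ≈ 31.8 mL/min
CrCl ≈ 32 mL/min → bracket 30–54 mL/min.
20% of 1000 mg = 200 mg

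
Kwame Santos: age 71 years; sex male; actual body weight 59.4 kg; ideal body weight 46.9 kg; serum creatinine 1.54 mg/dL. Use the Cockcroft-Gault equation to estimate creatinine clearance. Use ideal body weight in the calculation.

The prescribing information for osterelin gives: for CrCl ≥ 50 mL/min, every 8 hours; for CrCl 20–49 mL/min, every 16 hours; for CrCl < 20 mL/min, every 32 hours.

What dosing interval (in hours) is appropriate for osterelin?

every 16 hours

CrCl = (140 − 71) × 46.9 / (72 × 1.54) = 3236.1 / 110.88 ≈ 29.2 mL/min
CrCl ≈ 29 mL/min → bracket 20–49 mL/min → every 16 hours.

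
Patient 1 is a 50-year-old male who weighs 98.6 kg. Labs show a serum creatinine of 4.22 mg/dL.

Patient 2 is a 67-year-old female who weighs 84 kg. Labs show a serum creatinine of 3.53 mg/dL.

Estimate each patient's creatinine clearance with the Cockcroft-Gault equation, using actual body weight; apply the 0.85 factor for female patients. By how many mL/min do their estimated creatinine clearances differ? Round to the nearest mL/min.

Patient 1: CrCl = (140 − 50) × 98.6 / (72 × 4.22) = 8874.0 / 303.84 ≈ 29.2 mL/min
Patient 2: CrCl = (140 − 67) × 84 / (72 × 3.53) × 0.85 = 6132.0 / 254.16 × 0.85 ≈ 20.5 mL/min
|29.2 − 20.5| = 8.7 mL/min

9 mL/min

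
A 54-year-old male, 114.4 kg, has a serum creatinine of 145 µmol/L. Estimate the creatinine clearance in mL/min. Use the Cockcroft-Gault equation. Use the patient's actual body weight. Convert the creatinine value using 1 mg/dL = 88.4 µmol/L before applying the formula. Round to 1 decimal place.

SCr = 145 / 88.4 = 1.64 mg/dL
CrCl = (140 − 54) × 114.4 / (72 × 1.64) = 9838.4 / 118.08 ≈ 83.3 mL/min

83.3 mL/min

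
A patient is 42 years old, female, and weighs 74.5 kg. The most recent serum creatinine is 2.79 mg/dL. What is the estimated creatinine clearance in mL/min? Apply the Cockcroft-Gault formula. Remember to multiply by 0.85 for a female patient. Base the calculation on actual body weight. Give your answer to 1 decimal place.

CrCl = (140 − 42) × 74.5 / (72 × 2.79) × 0.85 = 7301.0 / 200.88 × 0.85 ≈ 30.9 mL/min

30.9 mL/min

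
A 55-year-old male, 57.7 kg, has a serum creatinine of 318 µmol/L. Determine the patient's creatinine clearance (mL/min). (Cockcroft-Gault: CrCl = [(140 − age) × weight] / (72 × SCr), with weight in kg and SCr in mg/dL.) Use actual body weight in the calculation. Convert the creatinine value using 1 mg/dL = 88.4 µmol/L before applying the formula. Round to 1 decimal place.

18.9 mL/min

SCr = 318 / 88.4 = 3.597 mg/dL
CrCl = (140 − 55) × 57.7 / (72 × 3.597) = 4904.5 / 258.98 ≈ 18.9 mL/min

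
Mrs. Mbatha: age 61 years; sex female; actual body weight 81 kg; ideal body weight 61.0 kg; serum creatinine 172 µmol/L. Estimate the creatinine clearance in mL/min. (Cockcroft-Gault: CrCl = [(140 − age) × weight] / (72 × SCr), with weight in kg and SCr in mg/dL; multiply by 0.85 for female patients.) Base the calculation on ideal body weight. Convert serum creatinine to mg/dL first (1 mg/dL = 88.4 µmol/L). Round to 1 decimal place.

SCr = 172 / 88.4 = 1.946 mg/dL
CrCl = (140 − 61) × 61 / (72 × 1.946) × 0.85 = 4819.0 / 140.11 × 0.85 ≈ 29.2 mL/min

29.2 mL/min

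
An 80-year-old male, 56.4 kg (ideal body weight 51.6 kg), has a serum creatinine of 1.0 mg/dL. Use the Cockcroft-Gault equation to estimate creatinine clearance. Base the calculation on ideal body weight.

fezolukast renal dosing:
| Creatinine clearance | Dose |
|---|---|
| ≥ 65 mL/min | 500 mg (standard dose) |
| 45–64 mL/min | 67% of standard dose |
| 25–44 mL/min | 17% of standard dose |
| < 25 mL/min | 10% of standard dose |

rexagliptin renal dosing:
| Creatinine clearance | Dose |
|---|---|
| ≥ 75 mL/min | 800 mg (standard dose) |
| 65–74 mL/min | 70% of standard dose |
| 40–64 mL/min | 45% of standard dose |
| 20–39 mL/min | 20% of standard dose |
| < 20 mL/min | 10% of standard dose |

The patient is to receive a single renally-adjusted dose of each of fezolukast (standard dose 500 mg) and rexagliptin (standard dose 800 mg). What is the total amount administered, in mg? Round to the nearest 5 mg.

445 mg

CrCl = (140 − 80) × 51.6 / (72 × 1) = 3096.0 / 72.00 ≈ 43.0 mL/min
CrCl ≈ 43 mL/min.
fezolukast: 25–44 mL/min → 17% of 500 mg = 85 mg.
rexagliptin: 40–64 mL/min → 45% of 800 mg = 360 mg.
Total = 85 + 360 = 445 mg.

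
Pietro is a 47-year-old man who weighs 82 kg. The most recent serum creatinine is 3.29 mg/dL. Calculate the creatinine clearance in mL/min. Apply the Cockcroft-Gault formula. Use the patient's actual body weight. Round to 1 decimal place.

CrCl = (140 − 47) × 82 / (72 × 3.29) = 7626.0 / 236.88 ≈ 32.2 mL/min

32.2 mL/min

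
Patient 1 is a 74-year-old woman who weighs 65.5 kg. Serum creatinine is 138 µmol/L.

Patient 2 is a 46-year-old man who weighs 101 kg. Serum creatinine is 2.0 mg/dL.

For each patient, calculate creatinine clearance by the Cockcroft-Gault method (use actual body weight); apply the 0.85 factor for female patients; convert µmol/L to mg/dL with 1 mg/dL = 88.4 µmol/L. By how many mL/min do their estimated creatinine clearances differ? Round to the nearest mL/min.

33 mL/min

Patient 1: SCr = 138 / 88.4 = 1.561 mg/dL
Patient 1: CrCl = (140 − 74) × 65.5 / (72 × 1.561) × 0.85 = 4323.0 / 112.39 × 0.85 ≈ 32.7 mL/min
Patient 2: CrCl = (140 − 46) × 101 / (72 × 2) = 9494.0 / 144.00 ≈ 65.9 mL/min
|32.7 − 65.9| = 33.2 mL/min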